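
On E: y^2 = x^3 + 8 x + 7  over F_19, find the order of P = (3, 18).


Compute successive multiples of P until we hit O:
  1P = (3, 18)
  2P = (1, 4)
  3P = (7, 11)
  4P = (18, 13)
  5P = (15, 5)
  6P = (6, 9)
  7P = (0, 11)
  8P = (13, 3)
  ... (continuing to 25P)
  25P = O

ord(P) = 25


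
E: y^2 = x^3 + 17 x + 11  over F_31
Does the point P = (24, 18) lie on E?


Check whether y^2 = x^3 + 17 x + 11 (mod 31) for (x, y) = (24, 18).
LHS: y^2 = 18^2 mod 31 = 14
RHS: x^3 + 17 x + 11 = 24^3 + 17*24 + 11 mod 31 = 14
LHS = RHS

Yes, on the curve


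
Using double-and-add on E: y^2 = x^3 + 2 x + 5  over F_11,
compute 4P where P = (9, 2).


k = 4 = 100_2 (binary, LSB first: 001)
Double-and-add from P = (9, 2):
  bit 0 = 0: acc unchanged = O
  bit 1 = 0: acc unchanged = O
  bit 2 = 1: acc = O + (9, 9) = (9, 9)

4P = (9, 9)


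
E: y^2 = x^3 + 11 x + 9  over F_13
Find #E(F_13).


For each x in F_13, count y with y^2 = x^3 + 11 x + 9 mod 13:
  x = 0: RHS = 9, y in [3, 10]  -> 2 point(s)
  x = 2: RHS = 0, y in [0]  -> 1 point(s)
  x = 3: RHS = 4, y in [2, 11]  -> 2 point(s)
  x = 4: RHS = 0, y in [0]  -> 1 point(s)
  x = 7: RHS = 0, y in [0]  -> 1 point(s)
  x = 10: RHS = 1, y in [1, 12]  -> 2 point(s)
  x = 12: RHS = 10, y in [6, 7]  -> 2 point(s)
Affine points: 11. Add the point at infinity: total = 12.

#E(F_13) = 12


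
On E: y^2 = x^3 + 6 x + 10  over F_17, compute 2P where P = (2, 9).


Doubling: s = (3 x1^2 + a) / (2 y1)
s = (3*2^2 + 6) / (2*9) mod 17 = 1
x3 = s^2 - 2 x1 mod 17 = 1^2 - 2*2 = 14
y3 = s (x1 - x3) - y1 mod 17 = 1 * (2 - 14) - 9 = 13

2P = (14, 13)


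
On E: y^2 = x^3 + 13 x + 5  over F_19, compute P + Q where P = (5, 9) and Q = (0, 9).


P != Q, so use the chord formula.
s = (y2 - y1) / (x2 - x1) = (0) / (14) mod 19 = 0
x3 = s^2 - x1 - x2 mod 19 = 0^2 - 5 - 0 = 14
y3 = s (x1 - x3) - y1 mod 19 = 0 * (5 - 14) - 9 = 10

P + Q = (14, 10)


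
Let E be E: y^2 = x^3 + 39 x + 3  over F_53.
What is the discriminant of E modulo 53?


4 a^3 + 27 b^2 = 4*39^3 + 27*3^2 = 237276 + 243 = 237519
Delta = -16 * (237519) = -3800304
Delta mod 53 = 8

Delta = 8 (mod 53)


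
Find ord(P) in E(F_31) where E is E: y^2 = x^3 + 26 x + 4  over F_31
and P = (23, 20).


Compute successive multiples of P until we hit O:
  1P = (23, 20)
  2P = (3, 27)
  3P = (30, 15)
  4P = (19, 17)
  5P = (7, 23)
  6P = (6, 2)
  7P = (22, 23)
  8P = (26, 20)
  ... (continuing to 30P)
  30P = O

ord(P) = 30


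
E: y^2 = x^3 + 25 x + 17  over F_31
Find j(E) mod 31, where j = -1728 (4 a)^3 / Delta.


Delta = -16(4 a^3 + 27 b^2) mod 31 = 18
-1728 * (4 a)^3 = -1728 * (4*25)^3 mod 31 = 16
j = 16 * 18^(-1) mod 31 = 25

j = 25 (mod 31)


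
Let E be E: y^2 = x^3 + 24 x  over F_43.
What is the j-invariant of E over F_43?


Delta = -16(4 a^3 + 27 b^2) mod 43 = 32
-1728 * (4 a)^3 = -1728 * (4*24)^3 mod 43 = 41
j = 41 * 32^(-1) mod 43 = 8

j = 8 (mod 43)


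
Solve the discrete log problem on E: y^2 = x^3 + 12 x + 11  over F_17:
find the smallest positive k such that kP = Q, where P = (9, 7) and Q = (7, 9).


Enumerate multiples of P until we hit Q = (7, 9):
  1P = (9, 7)
  2P = (16, 10)
  3P = (13, 1)
  4P = (10, 3)
  5P = (14, 13)
  6P = (7, 9)
Match found at i = 6.

k = 6


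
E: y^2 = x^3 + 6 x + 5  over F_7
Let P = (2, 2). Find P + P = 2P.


Doubling: s = (3 x1^2 + a) / (2 y1)
s = (3*2^2 + 6) / (2*2) mod 7 = 1
x3 = s^2 - 2 x1 mod 7 = 1^2 - 2*2 = 4
y3 = s (x1 - x3) - y1 mod 7 = 1 * (2 - 4) - 2 = 3

2P = (4, 3)


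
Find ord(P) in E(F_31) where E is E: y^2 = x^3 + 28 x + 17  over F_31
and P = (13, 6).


Compute successive multiples of P until we hit O:
  1P = (13, 6)
  2P = (2, 22)
  3P = (3, 2)
  4P = (4, 10)
  5P = (23, 26)
  6P = (30, 22)
  7P = (26, 0)
  8P = (30, 9)
  ... (continuing to 14P)
  14P = O

ord(P) = 14


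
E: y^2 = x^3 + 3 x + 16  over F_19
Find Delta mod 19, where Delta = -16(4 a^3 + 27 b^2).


4 a^3 + 27 b^2 = 4*3^3 + 27*16^2 = 108 + 6912 = 7020
Delta = -16 * (7020) = -112320
Delta mod 19 = 8

Delta = 8 (mod 19)


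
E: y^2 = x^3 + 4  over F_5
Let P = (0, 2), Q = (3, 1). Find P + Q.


P != Q, so use the chord formula.
s = (y2 - y1) / (x2 - x1) = (4) / (3) mod 5 = 3
x3 = s^2 - x1 - x2 mod 5 = 3^2 - 0 - 3 = 1
y3 = s (x1 - x3) - y1 mod 5 = 3 * (0 - 1) - 2 = 0

P + Q = (1, 0)


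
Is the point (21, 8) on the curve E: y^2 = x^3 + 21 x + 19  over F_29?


Check whether y^2 = x^3 + 21 x + 19 (mod 29) for (x, y) = (21, 8).
LHS: y^2 = 8^2 mod 29 = 6
RHS: x^3 + 21 x + 19 = 21^3 + 21*21 + 19 mod 29 = 6
LHS = RHS

Yes, on the curve


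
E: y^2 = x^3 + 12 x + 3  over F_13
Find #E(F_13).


For each x in F_13, count y with y^2 = x^3 + 12 x + 3 mod 13:
  x = 0: RHS = 3, y in [4, 9]  -> 2 point(s)
  x = 1: RHS = 3, y in [4, 9]  -> 2 point(s)
  x = 2: RHS = 9, y in [3, 10]  -> 2 point(s)
  x = 3: RHS = 1, y in [1, 12]  -> 2 point(s)
  x = 7: RHS = 1, y in [1, 12]  -> 2 point(s)
  x = 8: RHS = 0, y in [0]  -> 1 point(s)
  x = 11: RHS = 10, y in [6, 7]  -> 2 point(s)
  x = 12: RHS = 3, y in [4, 9]  -> 2 point(s)
Affine points: 15. Add the point at infinity: total = 16.

#E(F_13) = 16


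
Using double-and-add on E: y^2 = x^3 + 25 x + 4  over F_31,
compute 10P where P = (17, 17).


k = 10 = 1010_2 (binary, LSB first: 0101)
Double-and-add from P = (17, 17):
  bit 0 = 0: acc unchanged = O
  bit 1 = 1: acc = O + (30, 3) = (30, 3)
  bit 2 = 0: acc unchanged = (30, 3)
  bit 3 = 1: acc = (30, 3) + (20, 14) = (16, 25)

10P = (16, 25)


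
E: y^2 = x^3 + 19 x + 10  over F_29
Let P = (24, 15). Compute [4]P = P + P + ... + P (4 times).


k = 4 = 100_2 (binary, LSB first: 001)
Double-and-add from P = (24, 15):
  bit 0 = 0: acc unchanged = O
  bit 1 = 0: acc unchanged = O
  bit 2 = 1: acc = O + (3, 6) = (3, 6)

4P = (3, 6)


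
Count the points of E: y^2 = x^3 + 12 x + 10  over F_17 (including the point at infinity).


For each x in F_17, count y with y^2 = x^3 + 12 x + 10 mod 17:
  x = 2: RHS = 8, y in [5, 12]  -> 2 point(s)
  x = 5: RHS = 8, y in [5, 12]  -> 2 point(s)
  x = 6: RHS = 9, y in [3, 14]  -> 2 point(s)
  x = 10: RHS = 8, y in [5, 12]  -> 2 point(s)
  x = 13: RHS = 0, y in [0]  -> 1 point(s)
  x = 14: RHS = 15, y in [7, 10]  -> 2 point(s)
Affine points: 11. Add the point at infinity: total = 12.

#E(F_17) = 12


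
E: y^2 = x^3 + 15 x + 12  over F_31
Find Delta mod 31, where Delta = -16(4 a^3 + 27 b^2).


4 a^3 + 27 b^2 = 4*15^3 + 27*12^2 = 13500 + 3888 = 17388
Delta = -16 * (17388) = -278208
Delta mod 31 = 17

Delta = 17 (mod 31)


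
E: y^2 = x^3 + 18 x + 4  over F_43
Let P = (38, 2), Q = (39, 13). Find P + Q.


P != Q, so use the chord formula.
s = (y2 - y1) / (x2 - x1) = (11) / (1) mod 43 = 11
x3 = s^2 - x1 - x2 mod 43 = 11^2 - 38 - 39 = 1
y3 = s (x1 - x3) - y1 mod 43 = 11 * (38 - 1) - 2 = 18

P + Q = (1, 18)


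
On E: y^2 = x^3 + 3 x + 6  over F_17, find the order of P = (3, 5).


Compute successive multiples of P until we hit O:
  1P = (3, 5)
  2P = (3, 12)
  3P = O

ord(P) = 3


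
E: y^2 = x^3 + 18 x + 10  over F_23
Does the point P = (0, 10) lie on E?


Check whether y^2 = x^3 + 18 x + 10 (mod 23) for (x, y) = (0, 10).
LHS: y^2 = 10^2 mod 23 = 8
RHS: x^3 + 18 x + 10 = 0^3 + 18*0 + 10 mod 23 = 10
LHS != RHS

No, not on the curve


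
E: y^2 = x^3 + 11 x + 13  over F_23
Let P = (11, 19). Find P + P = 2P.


Doubling: s = (3 x1^2 + a) / (2 y1)
s = (3*11^2 + 11) / (2*19) mod 23 = 5
x3 = s^2 - 2 x1 mod 23 = 5^2 - 2*11 = 3
y3 = s (x1 - x3) - y1 mod 23 = 5 * (11 - 3) - 19 = 21

2P = (3, 21)


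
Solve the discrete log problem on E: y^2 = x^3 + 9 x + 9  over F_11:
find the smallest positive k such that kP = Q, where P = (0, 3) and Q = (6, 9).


Enumerate multiples of P until we hit Q = (6, 9):
  1P = (0, 3)
  2P = (5, 6)
  3P = (9, 7)
  4P = (6, 9)
Match found at i = 4.

k = 4


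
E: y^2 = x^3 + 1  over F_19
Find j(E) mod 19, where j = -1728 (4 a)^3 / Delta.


Delta = -16(4 a^3 + 27 b^2) mod 19 = 5
-1728 * (4 a)^3 = -1728 * (4*0)^3 mod 19 = 0
j = 0 * 5^(-1) mod 19 = 0

j = 0 (mod 19)


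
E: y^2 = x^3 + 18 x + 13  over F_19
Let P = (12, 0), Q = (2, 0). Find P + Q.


P != Q, so use the chord formula.
s = (y2 - y1) / (x2 - x1) = (0) / (9) mod 19 = 0
x3 = s^2 - x1 - x2 mod 19 = 0^2 - 12 - 2 = 5
y3 = s (x1 - x3) - y1 mod 19 = 0 * (12 - 5) - 0 = 0

P + Q = (5, 0)


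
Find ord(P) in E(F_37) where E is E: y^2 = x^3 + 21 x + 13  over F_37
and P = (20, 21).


Compute successive multiples of P until we hit O:
  1P = (20, 21)
  2P = (34, 16)
  3P = (29, 6)
  4P = (36, 18)
  5P = (15, 22)
  6P = (5, 13)
  7P = (21, 13)
  8P = (23, 3)
  ... (continuing to 32P)
  32P = O

ord(P) = 32


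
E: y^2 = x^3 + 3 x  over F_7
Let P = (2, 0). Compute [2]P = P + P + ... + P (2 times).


k = 2 = 10_2 (binary, LSB first: 01)
Double-and-add from P = (2, 0):
  bit 0 = 0: acc unchanged = O
  bit 1 = 1: acc = O + O = O

2P = O


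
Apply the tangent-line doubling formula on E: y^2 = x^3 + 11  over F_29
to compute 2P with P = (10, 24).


Doubling: s = (3 x1^2 + a) / (2 y1)
s = (3*10^2 + 0) / (2*24) mod 29 = 28
x3 = s^2 - 2 x1 mod 29 = 28^2 - 2*10 = 10
y3 = s (x1 - x3) - y1 mod 29 = 28 * (10 - 10) - 24 = 5

2P = (10, 5)


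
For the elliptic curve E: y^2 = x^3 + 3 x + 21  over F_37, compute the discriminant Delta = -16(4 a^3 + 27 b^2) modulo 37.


4 a^3 + 27 b^2 = 4*3^3 + 27*21^2 = 108 + 11907 = 12015
Delta = -16 * (12015) = -192240
Delta mod 37 = 12

Delta = 12 (mod 37)


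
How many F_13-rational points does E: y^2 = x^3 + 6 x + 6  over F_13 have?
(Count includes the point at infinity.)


For each x in F_13, count y with y^2 = x^3 + 6 x + 6 mod 13:
  x = 1: RHS = 0, y in [0]  -> 1 point(s)
  x = 2: RHS = 0, y in [0]  -> 1 point(s)
  x = 3: RHS = 12, y in [5, 8]  -> 2 point(s)
  x = 4: RHS = 3, y in [4, 9]  -> 2 point(s)
  x = 7: RHS = 1, y in [1, 12]  -> 2 point(s)
  x = 9: RHS = 9, y in [3, 10]  -> 2 point(s)
  x = 10: RHS = 0, y in [0]  -> 1 point(s)
  x = 11: RHS = 12, y in [5, 8]  -> 2 point(s)
  x = 12: RHS = 12, y in [5, 8]  -> 2 point(s)
Affine points: 15. Add the point at infinity: total = 16.

#E(F_13) = 16


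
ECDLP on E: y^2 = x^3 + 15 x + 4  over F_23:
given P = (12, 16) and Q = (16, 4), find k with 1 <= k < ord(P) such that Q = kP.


Enumerate multiples of P until we hit Q = (16, 4):
  1P = (12, 16)
  2P = (15, 19)
  3P = (20, 22)
  4P = (16, 4)
Match found at i = 4.

k = 4


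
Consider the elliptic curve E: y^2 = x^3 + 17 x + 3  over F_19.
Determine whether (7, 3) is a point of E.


Check whether y^2 = x^3 + 17 x + 3 (mod 19) for (x, y) = (7, 3).
LHS: y^2 = 3^2 mod 19 = 9
RHS: x^3 + 17 x + 3 = 7^3 + 17*7 + 3 mod 19 = 9
LHS = RHS

Yes, on the curve


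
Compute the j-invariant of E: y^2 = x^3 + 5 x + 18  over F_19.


Delta = -16(4 a^3 + 27 b^2) mod 19 = 4
-1728 * (4 a)^3 = -1728 * (4*5)^3 mod 19 = 1
j = 1 * 4^(-1) mod 19 = 5

j = 5 (mod 19)


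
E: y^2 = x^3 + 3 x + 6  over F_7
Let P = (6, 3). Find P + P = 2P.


Doubling: s = (3 x1^2 + a) / (2 y1)
s = (3*6^2 + 3) / (2*3) mod 7 = 1
x3 = s^2 - 2 x1 mod 7 = 1^2 - 2*6 = 3
y3 = s (x1 - x3) - y1 mod 7 = 1 * (6 - 3) - 3 = 0

2P = (3, 0)


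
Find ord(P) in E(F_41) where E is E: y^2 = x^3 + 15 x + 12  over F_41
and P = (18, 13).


Compute successive multiples of P until we hit O:
  1P = (18, 13)
  2P = (28, 30)
  3P = (27, 25)
  4P = (16, 17)
  5P = (11, 14)
  6P = (7, 3)
  7P = (7, 38)
  8P = (11, 27)
  ... (continuing to 13P)
  13P = O

ord(P) = 13


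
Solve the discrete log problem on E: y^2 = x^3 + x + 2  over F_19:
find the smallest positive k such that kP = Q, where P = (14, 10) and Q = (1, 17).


Enumerate multiples of P until we hit Q = (1, 17):
  1P = (14, 10)
  2P = (10, 9)
  3P = (1, 17)
Match found at i = 3.

k = 3


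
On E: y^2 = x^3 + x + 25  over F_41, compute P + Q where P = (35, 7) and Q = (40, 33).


P != Q, so use the chord formula.
s = (y2 - y1) / (x2 - x1) = (26) / (5) mod 41 = 38
x3 = s^2 - x1 - x2 mod 41 = 38^2 - 35 - 40 = 16
y3 = s (x1 - x3) - y1 mod 41 = 38 * (35 - 16) - 7 = 18

P + Q = (16, 18)


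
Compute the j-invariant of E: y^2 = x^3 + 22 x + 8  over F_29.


Delta = -16(4 a^3 + 27 b^2) mod 29 = 17
-1728 * (4 a)^3 = -1728 * (4*22)^3 mod 29 = 12
j = 12 * 17^(-1) mod 29 = 28

j = 28 (mod 29)


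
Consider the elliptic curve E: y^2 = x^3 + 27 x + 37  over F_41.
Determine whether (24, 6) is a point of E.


Check whether y^2 = x^3 + 27 x + 37 (mod 41) for (x, y) = (24, 6).
LHS: y^2 = 6^2 mod 41 = 36
RHS: x^3 + 27 x + 37 = 24^3 + 27*24 + 37 mod 41 = 36
LHS = RHS

Yes, on the curve


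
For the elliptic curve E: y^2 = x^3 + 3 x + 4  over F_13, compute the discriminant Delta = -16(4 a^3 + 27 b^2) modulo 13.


4 a^3 + 27 b^2 = 4*3^3 + 27*4^2 = 108 + 432 = 540
Delta = -16 * (540) = -8640
Delta mod 13 = 5

Delta = 5 (mod 13)


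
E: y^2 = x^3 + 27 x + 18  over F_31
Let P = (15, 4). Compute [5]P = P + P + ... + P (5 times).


k = 5 = 101_2 (binary, LSB first: 101)
Double-and-add from P = (15, 4):
  bit 0 = 1: acc = O + (15, 4) = (15, 4)
  bit 1 = 0: acc unchanged = (15, 4)
  bit 2 = 1: acc = (15, 4) + (15, 4) = (15, 27)

5P = (15, 27)


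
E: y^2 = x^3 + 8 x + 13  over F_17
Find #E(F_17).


For each x in F_17, count y with y^2 = x^3 + 8 x + 13 mod 17:
  x = 0: RHS = 13, y in [8, 9]  -> 2 point(s)
  x = 3: RHS = 13, y in [8, 9]  -> 2 point(s)
  x = 5: RHS = 8, y in [5, 12]  -> 2 point(s)
  x = 7: RHS = 4, y in [2, 15]  -> 2 point(s)
  x = 9: RHS = 15, y in [7, 10]  -> 2 point(s)
  x = 11: RHS = 4, y in [2, 15]  -> 2 point(s)
  x = 12: RHS = 1, y in [1, 16]  -> 2 point(s)
  x = 13: RHS = 2, y in [6, 11]  -> 2 point(s)
  x = 14: RHS = 13, y in [8, 9]  -> 2 point(s)
  x = 16: RHS = 4, y in [2, 15]  -> 2 point(s)
Affine points: 20. Add the point at infinity: total = 21.

#E(F_17) = 21


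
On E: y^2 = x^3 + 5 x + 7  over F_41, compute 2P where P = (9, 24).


Doubling: s = (3 x1^2 + a) / (2 y1)
s = (3*9^2 + 5) / (2*24) mod 41 = 12
x3 = s^2 - 2 x1 mod 41 = 12^2 - 2*9 = 3
y3 = s (x1 - x3) - y1 mod 41 = 12 * (9 - 3) - 24 = 7

2P = (3, 7)


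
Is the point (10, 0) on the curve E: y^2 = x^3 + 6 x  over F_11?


Check whether y^2 = x^3 + 6 x + 0 (mod 11) for (x, y) = (10, 0).
LHS: y^2 = 0^2 mod 11 = 0
RHS: x^3 + 6 x + 0 = 10^3 + 6*10 + 0 mod 11 = 4
LHS != RHS

No, not on the curve


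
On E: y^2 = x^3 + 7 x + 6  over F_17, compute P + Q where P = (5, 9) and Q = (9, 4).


P != Q, so use the chord formula.
s = (y2 - y1) / (x2 - x1) = (12) / (4) mod 17 = 3
x3 = s^2 - x1 - x2 mod 17 = 3^2 - 5 - 9 = 12
y3 = s (x1 - x3) - y1 mod 17 = 3 * (5 - 12) - 9 = 4

P + Q = (12, 4)


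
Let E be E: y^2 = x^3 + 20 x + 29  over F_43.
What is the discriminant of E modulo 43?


4 a^3 + 27 b^2 = 4*20^3 + 27*29^2 = 32000 + 22707 = 54707
Delta = -16 * (54707) = -875312
Delta mod 43 = 39

Delta = 39 (mod 43)


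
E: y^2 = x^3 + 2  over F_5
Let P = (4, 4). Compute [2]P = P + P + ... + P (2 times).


k = 2 = 10_2 (binary, LSB first: 01)
Double-and-add from P = (4, 4):
  bit 0 = 0: acc unchanged = O
  bit 1 = 1: acc = O + (3, 2) = (3, 2)

2P = (3, 2)


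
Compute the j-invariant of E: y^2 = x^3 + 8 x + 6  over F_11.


Delta = -16(4 a^3 + 27 b^2) mod 11 = 3
-1728 * (4 a)^3 = -1728 * (4*8)^3 mod 11 = 1
j = 1 * 3^(-1) mod 11 = 4

j = 4 (mod 11)


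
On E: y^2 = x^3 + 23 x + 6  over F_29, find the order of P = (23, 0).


Compute successive multiples of P until we hit O:
  1P = (23, 0)
  2P = O

ord(P) = 2


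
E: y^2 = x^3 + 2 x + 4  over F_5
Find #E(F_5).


For each x in F_5, count y with y^2 = x^3 + 2 x + 4 mod 5:
  x = 0: RHS = 4, y in [2, 3]  -> 2 point(s)
  x = 2: RHS = 1, y in [1, 4]  -> 2 point(s)
  x = 4: RHS = 1, y in [1, 4]  -> 2 point(s)
Affine points: 6. Add the point at infinity: total = 7.

#E(F_5) = 7


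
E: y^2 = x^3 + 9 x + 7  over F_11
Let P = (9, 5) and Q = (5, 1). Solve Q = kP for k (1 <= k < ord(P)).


Enumerate multiples of P until we hit Q = (5, 1):
  1P = (9, 5)
  2P = (5, 10)
  3P = (2, 0)
  4P = (5, 1)
Match found at i = 4.

k = 4


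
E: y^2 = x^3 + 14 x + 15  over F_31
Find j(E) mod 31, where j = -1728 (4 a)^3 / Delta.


Delta = -16(4 a^3 + 27 b^2) mod 31 = 15
-1728 * (4 a)^3 = -1728 * (4*14)^3 mod 31 = 8
j = 8 * 15^(-1) mod 31 = 15

j = 15 (mod 31)


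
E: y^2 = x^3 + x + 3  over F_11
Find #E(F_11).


For each x in F_11, count y with y^2 = x^3 + 1 x + 3 mod 11:
  x = 0: RHS = 3, y in [5, 6]  -> 2 point(s)
  x = 1: RHS = 5, y in [4, 7]  -> 2 point(s)
  x = 3: RHS = 0, y in [0]  -> 1 point(s)
  x = 4: RHS = 5, y in [4, 7]  -> 2 point(s)
  x = 5: RHS = 1, y in [1, 10]  -> 2 point(s)
  x = 6: RHS = 5, y in [4, 7]  -> 2 point(s)
  x = 7: RHS = 1, y in [1, 10]  -> 2 point(s)
  x = 9: RHS = 4, y in [2, 9]  -> 2 point(s)
  x = 10: RHS = 1, y in [1, 10]  -> 2 point(s)
Affine points: 17. Add the point at infinity: total = 18.

#E(F_11) = 18


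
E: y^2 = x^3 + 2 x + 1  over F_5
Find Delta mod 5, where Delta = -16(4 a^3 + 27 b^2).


4 a^3 + 27 b^2 = 4*2^3 + 27*1^2 = 32 + 27 = 59
Delta = -16 * (59) = -944
Delta mod 5 = 1

Delta = 1 (mod 5)


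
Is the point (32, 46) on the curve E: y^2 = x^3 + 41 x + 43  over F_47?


Check whether y^2 = x^3 + 41 x + 43 (mod 47) for (x, y) = (32, 46).
LHS: y^2 = 46^2 mod 47 = 1
RHS: x^3 + 41 x + 43 = 32^3 + 41*32 + 43 mod 47 = 1
LHS = RHS

Yes, on the curve


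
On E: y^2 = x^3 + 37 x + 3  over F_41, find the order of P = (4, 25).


Compute successive multiples of P until we hit O:
  1P = (4, 25)
  2P = (24, 23)
  3P = (29, 39)
  4P = (3, 10)
  5P = (13, 4)
  6P = (34, 4)
  7P = (8, 27)
  8P = (19, 29)
  ... (continuing to 48P)
  48P = O

ord(P) = 48


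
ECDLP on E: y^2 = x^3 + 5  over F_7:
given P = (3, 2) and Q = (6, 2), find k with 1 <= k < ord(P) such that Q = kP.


Enumerate multiples of P until we hit Q = (6, 2):
  1P = (3, 2)
  2P = (5, 2)
  3P = (6, 5)
  4P = (6, 2)
Match found at i = 4.

k = 4


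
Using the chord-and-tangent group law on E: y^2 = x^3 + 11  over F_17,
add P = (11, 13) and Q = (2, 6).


P != Q, so use the chord formula.
s = (y2 - y1) / (x2 - x1) = (10) / (8) mod 17 = 14
x3 = s^2 - x1 - x2 mod 17 = 14^2 - 11 - 2 = 13
y3 = s (x1 - x3) - y1 mod 17 = 14 * (11 - 13) - 13 = 10

P + Q = (13, 10)


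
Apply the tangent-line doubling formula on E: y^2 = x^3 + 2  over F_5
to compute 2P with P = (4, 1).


Doubling: s = (3 x1^2 + a) / (2 y1)
s = (3*4^2 + 0) / (2*1) mod 5 = 4
x3 = s^2 - 2 x1 mod 5 = 4^2 - 2*4 = 3
y3 = s (x1 - x3) - y1 mod 5 = 4 * (4 - 3) - 1 = 3

2P = (3, 3)


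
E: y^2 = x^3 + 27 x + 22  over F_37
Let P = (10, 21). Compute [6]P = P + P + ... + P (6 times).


k = 6 = 110_2 (binary, LSB first: 011)
Double-and-add from P = (10, 21):
  bit 0 = 0: acc unchanged = O
  bit 1 = 1: acc = O + (14, 6) = (14, 6)
  bit 2 = 1: acc = (14, 6) + (34, 5) = (10, 16)

6P = (10, 16)


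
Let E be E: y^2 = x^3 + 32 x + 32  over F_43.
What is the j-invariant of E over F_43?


Delta = -16(4 a^3 + 27 b^2) mod 43 = 17
-1728 * (4 a)^3 = -1728 * (4*32)^3 mod 43 = 8
j = 8 * 17^(-1) mod 43 = 3

j = 3 (mod 43)


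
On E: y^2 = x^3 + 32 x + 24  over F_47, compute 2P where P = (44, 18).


Doubling: s = (3 x1^2 + a) / (2 y1)
s = (3*44^2 + 32) / (2*18) mod 47 = 16
x3 = s^2 - 2 x1 mod 47 = 16^2 - 2*44 = 27
y3 = s (x1 - x3) - y1 mod 47 = 16 * (44 - 27) - 18 = 19

2P = (27, 19)


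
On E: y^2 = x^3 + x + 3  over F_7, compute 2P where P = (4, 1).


k = 2 = 10_2 (binary, LSB first: 01)
Double-and-add from P = (4, 1):
  bit 0 = 0: acc unchanged = O
  bit 1 = 1: acc = O + (6, 6) = (6, 6)

2P = (6, 6)


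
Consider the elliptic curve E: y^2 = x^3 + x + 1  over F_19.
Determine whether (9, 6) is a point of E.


Check whether y^2 = x^3 + 1 x + 1 (mod 19) for (x, y) = (9, 6).
LHS: y^2 = 6^2 mod 19 = 17
RHS: x^3 + 1 x + 1 = 9^3 + 1*9 + 1 mod 19 = 17
LHS = RHS

Yes, on the curve


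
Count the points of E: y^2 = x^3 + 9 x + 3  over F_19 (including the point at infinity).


For each x in F_19, count y with y^2 = x^3 + 9 x + 3 mod 19:
  x = 3: RHS = 0, y in [0]  -> 1 point(s)
  x = 6: RHS = 7, y in [8, 11]  -> 2 point(s)
  x = 8: RHS = 17, y in [6, 13]  -> 2 point(s)
  x = 14: RHS = 4, y in [2, 17]  -> 2 point(s)
  x = 15: RHS = 17, y in [6, 13]  -> 2 point(s)
  x = 16: RHS = 6, y in [5, 14]  -> 2 point(s)
Affine points: 11. Add the point at infinity: total = 12.

#E(F_19) = 12


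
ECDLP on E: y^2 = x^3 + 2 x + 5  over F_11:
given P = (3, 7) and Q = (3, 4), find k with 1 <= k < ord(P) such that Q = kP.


Enumerate multiples of P until we hit Q = (3, 4):
  1P = (3, 7)
  2P = (8, 7)
  3P = (0, 4)
  4P = (9, 9)
  5P = (4, 0)
  6P = (9, 2)
  7P = (0, 7)
  8P = (8, 4)
  9P = (3, 4)
Match found at i = 9.

k = 9


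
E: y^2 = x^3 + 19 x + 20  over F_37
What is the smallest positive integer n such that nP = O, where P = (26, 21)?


Compute successive multiples of P until we hit O:
  1P = (26, 21)
  2P = (10, 10)
  3P = (10, 27)
  4P = (26, 16)
  5P = O

ord(P) = 5


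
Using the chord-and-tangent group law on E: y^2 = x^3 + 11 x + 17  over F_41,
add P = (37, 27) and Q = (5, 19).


P != Q, so use the chord formula.
s = (y2 - y1) / (x2 - x1) = (33) / (9) mod 41 = 31
x3 = s^2 - x1 - x2 mod 41 = 31^2 - 37 - 5 = 17
y3 = s (x1 - x3) - y1 mod 41 = 31 * (37 - 17) - 27 = 19

P + Q = (17, 19)


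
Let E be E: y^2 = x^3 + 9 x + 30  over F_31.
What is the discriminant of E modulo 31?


4 a^3 + 27 b^2 = 4*9^3 + 27*30^2 = 2916 + 24300 = 27216
Delta = -16 * (27216) = -435456
Delta mod 31 = 1

Delta = 1 (mod 31)


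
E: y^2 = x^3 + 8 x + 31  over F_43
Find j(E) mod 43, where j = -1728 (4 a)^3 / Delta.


Delta = -16(4 a^3 + 27 b^2) mod 43 = 11
-1728 * (4 a)^3 = -1728 * (4*8)^3 mod 43 = 27
j = 27 * 11^(-1) mod 43 = 22

j = 22 (mod 43)


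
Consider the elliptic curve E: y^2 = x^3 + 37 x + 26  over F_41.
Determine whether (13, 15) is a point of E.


Check whether y^2 = x^3 + 37 x + 26 (mod 41) for (x, y) = (13, 15).
LHS: y^2 = 15^2 mod 41 = 20
RHS: x^3 + 37 x + 26 = 13^3 + 37*13 + 26 mod 41 = 39
LHS != RHS

No, not on the curve


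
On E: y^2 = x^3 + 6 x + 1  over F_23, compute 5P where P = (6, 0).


k = 5 = 101_2 (binary, LSB first: 101)
Double-and-add from P = (6, 0):
  bit 0 = 1: acc = O + (6, 0) = (6, 0)
  bit 1 = 0: acc unchanged = (6, 0)
  bit 2 = 1: acc = (6, 0) + O = (6, 0)

5P = (6, 0)


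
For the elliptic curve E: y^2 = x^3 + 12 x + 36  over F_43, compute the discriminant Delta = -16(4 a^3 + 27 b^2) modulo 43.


4 a^3 + 27 b^2 = 4*12^3 + 27*36^2 = 6912 + 34992 = 41904
Delta = -16 * (41904) = -670464
Delta mod 43 = 35

Delta = 35 (mod 43)


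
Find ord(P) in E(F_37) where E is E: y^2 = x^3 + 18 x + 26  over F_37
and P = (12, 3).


Compute successive multiples of P until we hit O:
  1P = (12, 3)
  2P = (14, 32)
  3P = (27, 20)
  4P = (8, 4)
  5P = (24, 0)
  6P = (8, 33)
  7P = (27, 17)
  8P = (14, 5)
  ... (continuing to 10P)
  10P = O

ord(P) = 10


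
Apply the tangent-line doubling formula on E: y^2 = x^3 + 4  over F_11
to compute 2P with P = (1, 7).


Doubling: s = (3 x1^2 + a) / (2 y1)
s = (3*1^2 + 0) / (2*7) mod 11 = 1
x3 = s^2 - 2 x1 mod 11 = 1^2 - 2*1 = 10
y3 = s (x1 - x3) - y1 mod 11 = 1 * (1 - 10) - 7 = 6

2P = (10, 6)


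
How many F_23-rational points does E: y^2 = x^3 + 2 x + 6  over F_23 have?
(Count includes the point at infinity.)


For each x in F_23, count y with y^2 = x^3 + 2 x + 6 mod 23:
  x = 0: RHS = 6, y in [11, 12]  -> 2 point(s)
  x = 1: RHS = 9, y in [3, 20]  -> 2 point(s)
  x = 2: RHS = 18, y in [8, 15]  -> 2 point(s)
  x = 3: RHS = 16, y in [4, 19]  -> 2 point(s)
  x = 4: RHS = 9, y in [3, 20]  -> 2 point(s)
  x = 5: RHS = 3, y in [7, 16]  -> 2 point(s)
  x = 6: RHS = 4, y in [2, 21]  -> 2 point(s)
  x = 7: RHS = 18, y in [8, 15]  -> 2 point(s)
  x = 11: RHS = 2, y in [5, 18]  -> 2 point(s)
  x = 14: RHS = 18, y in [8, 15]  -> 2 point(s)
  x = 17: RHS = 8, y in [10, 13]  -> 2 point(s)
  x = 18: RHS = 9, y in [3, 20]  -> 2 point(s)
  x = 19: RHS = 3, y in [7, 16]  -> 2 point(s)
  x = 22: RHS = 3, y in [7, 16]  -> 2 point(s)
Affine points: 28. Add the point at infinity: total = 29.

#E(F_23) = 29


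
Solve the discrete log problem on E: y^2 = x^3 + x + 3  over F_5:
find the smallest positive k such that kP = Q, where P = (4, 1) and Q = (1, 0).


Enumerate multiples of P until we hit Q = (1, 0):
  1P = (4, 1)
  2P = (1, 0)
Match found at i = 2.

k = 2


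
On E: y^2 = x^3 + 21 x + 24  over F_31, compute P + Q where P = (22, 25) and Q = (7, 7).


P != Q, so use the chord formula.
s = (y2 - y1) / (x2 - x1) = (13) / (16) mod 31 = 26
x3 = s^2 - x1 - x2 mod 31 = 26^2 - 22 - 7 = 27
y3 = s (x1 - x3) - y1 mod 31 = 26 * (22 - 27) - 25 = 0

P + Q = (27, 0)


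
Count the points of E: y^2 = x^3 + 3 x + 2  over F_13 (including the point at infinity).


For each x in F_13, count y with y^2 = x^3 + 3 x + 2 mod 13:
  x = 2: RHS = 3, y in [4, 9]  -> 2 point(s)
  x = 3: RHS = 12, y in [5, 8]  -> 2 point(s)
  x = 4: RHS = 0, y in [0]  -> 1 point(s)
  x = 5: RHS = 12, y in [5, 8]  -> 2 point(s)
  x = 9: RHS = 4, y in [2, 11]  -> 2 point(s)
  x = 11: RHS = 1, y in [1, 12]  -> 2 point(s)
Affine points: 11. Add the point at infinity: total = 12.

#E(F_13) = 12


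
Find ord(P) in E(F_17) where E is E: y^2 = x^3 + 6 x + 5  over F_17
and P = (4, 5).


Compute successive multiples of P until we hit O:
  1P = (4, 5)
  2P = (13, 11)
  3P = (8, 15)
  4P = (7, 13)
  5P = (15, 11)
  6P = (16, 7)
  7P = (6, 6)
  8P = (3, 4)
  ... (continuing to 21P)
  21P = O

ord(P) = 21


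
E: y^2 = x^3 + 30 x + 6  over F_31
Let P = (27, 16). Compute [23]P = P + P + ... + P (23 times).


k = 23 = 10111_2 (binary, LSB first: 11101)
Double-and-add from P = (27, 16):
  bit 0 = 1: acc = O + (27, 16) = (27, 16)
  bit 1 = 1: acc = (27, 16) + (16, 5) = (20, 22)
  bit 2 = 1: acc = (20, 22) + (17, 2) = (4, 2)
  bit 3 = 0: acc unchanged = (4, 2)
  bit 4 = 1: acc = (4, 2) + (8, 18) = (4, 29)

23P = (4, 29)


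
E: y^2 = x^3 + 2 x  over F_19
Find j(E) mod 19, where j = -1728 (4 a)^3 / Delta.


Delta = -16(4 a^3 + 27 b^2) mod 19 = 1
-1728 * (4 a)^3 = -1728 * (4*2)^3 mod 19 = 18
j = 18 * 1^(-1) mod 19 = 18

j = 18 (mod 19)


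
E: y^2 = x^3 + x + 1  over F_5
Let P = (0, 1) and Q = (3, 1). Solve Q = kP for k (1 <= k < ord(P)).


Enumerate multiples of P until we hit Q = (3, 1):
  1P = (0, 1)
  2P = (4, 2)
  3P = (2, 1)
  4P = (3, 4)
  5P = (3, 1)
Match found at i = 5.

k = 5


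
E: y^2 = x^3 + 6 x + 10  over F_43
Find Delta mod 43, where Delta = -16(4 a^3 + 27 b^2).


4 a^3 + 27 b^2 = 4*6^3 + 27*10^2 = 864 + 2700 = 3564
Delta = -16 * (3564) = -57024
Delta mod 43 = 37

Delta = 37 (mod 43)


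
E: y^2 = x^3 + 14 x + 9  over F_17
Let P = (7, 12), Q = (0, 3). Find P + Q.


P != Q, so use the chord formula.
s = (y2 - y1) / (x2 - x1) = (8) / (10) mod 17 = 11
x3 = s^2 - x1 - x2 mod 17 = 11^2 - 7 - 0 = 12
y3 = s (x1 - x3) - y1 mod 17 = 11 * (7 - 12) - 12 = 1

P + Q = (12, 1)


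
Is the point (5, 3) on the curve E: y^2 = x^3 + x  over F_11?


Check whether y^2 = x^3 + 1 x + 0 (mod 11) for (x, y) = (5, 3).
LHS: y^2 = 3^2 mod 11 = 9
RHS: x^3 + 1 x + 0 = 5^3 + 1*5 + 0 mod 11 = 9
LHS = RHS

Yes, on the curve


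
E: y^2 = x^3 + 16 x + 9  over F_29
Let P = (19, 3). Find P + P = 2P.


Doubling: s = (3 x1^2 + a) / (2 y1)
s = (3*19^2 + 16) / (2*3) mod 29 = 14
x3 = s^2 - 2 x1 mod 29 = 14^2 - 2*19 = 13
y3 = s (x1 - x3) - y1 mod 29 = 14 * (19 - 13) - 3 = 23

2P = (13, 23)


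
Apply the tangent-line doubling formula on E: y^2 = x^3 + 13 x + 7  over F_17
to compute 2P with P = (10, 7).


Doubling: s = (3 x1^2 + a) / (2 y1)
s = (3*10^2 + 13) / (2*7) mod 17 = 9
x3 = s^2 - 2 x1 mod 17 = 9^2 - 2*10 = 10
y3 = s (x1 - x3) - y1 mod 17 = 9 * (10 - 10) - 7 = 10

2P = (10, 10)


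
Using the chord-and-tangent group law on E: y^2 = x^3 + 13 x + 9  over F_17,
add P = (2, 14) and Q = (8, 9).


P != Q, so use the chord formula.
s = (y2 - y1) / (x2 - x1) = (12) / (6) mod 17 = 2
x3 = s^2 - x1 - x2 mod 17 = 2^2 - 2 - 8 = 11
y3 = s (x1 - x3) - y1 mod 17 = 2 * (2 - 11) - 14 = 2

P + Q = (11, 2)


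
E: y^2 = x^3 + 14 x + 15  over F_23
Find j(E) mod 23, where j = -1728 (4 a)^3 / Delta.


Delta = -16(4 a^3 + 27 b^2) mod 23 = 10
-1728 * (4 a)^3 = -1728 * (4*14)^3 mod 23 = 13
j = 13 * 10^(-1) mod 23 = 22

j = 22 (mod 23)


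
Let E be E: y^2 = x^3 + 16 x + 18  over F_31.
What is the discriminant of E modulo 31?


4 a^3 + 27 b^2 = 4*16^3 + 27*18^2 = 16384 + 8748 = 25132
Delta = -16 * (25132) = -402112
Delta mod 31 = 20

Delta = 20 (mod 31)


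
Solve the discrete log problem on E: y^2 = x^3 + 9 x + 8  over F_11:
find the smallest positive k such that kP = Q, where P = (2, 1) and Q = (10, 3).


Enumerate multiples of P until we hit Q = (10, 3):
  1P = (2, 1)
  2P = (10, 3)
Match found at i = 2.

k = 2


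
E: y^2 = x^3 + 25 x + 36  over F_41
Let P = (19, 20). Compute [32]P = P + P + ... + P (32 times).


k = 32 = 100000_2 (binary, LSB first: 000001)
Double-and-add from P = (19, 20):
  bit 0 = 0: acc unchanged = O
  bit 1 = 0: acc unchanged = O
  bit 2 = 0: acc unchanged = O
  bit 3 = 0: acc unchanged = O
  bit 4 = 0: acc unchanged = O
  bit 5 = 1: acc = O + (38, 37) = (38, 37)

32P = (38, 37)


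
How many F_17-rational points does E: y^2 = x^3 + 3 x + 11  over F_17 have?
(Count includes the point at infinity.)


For each x in F_17, count y with y^2 = x^3 + 3 x + 11 mod 17:
  x = 1: RHS = 15, y in [7, 10]  -> 2 point(s)
  x = 2: RHS = 8, y in [5, 12]  -> 2 point(s)
  x = 3: RHS = 13, y in [8, 9]  -> 2 point(s)
  x = 4: RHS = 2, y in [6, 11]  -> 2 point(s)
  x = 5: RHS = 15, y in [7, 10]  -> 2 point(s)
  x = 7: RHS = 1, y in [1, 16]  -> 2 point(s)
  x = 9: RHS = 2, y in [6, 11]  -> 2 point(s)
  x = 10: RHS = 4, y in [2, 15]  -> 2 point(s)
  x = 11: RHS = 15, y in [7, 10]  -> 2 point(s)
  x = 14: RHS = 9, y in [3, 14]  -> 2 point(s)
Affine points: 20. Add the point at infinity: total = 21.

#E(F_17) = 21


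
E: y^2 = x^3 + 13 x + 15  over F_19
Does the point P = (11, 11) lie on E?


Check whether y^2 = x^3 + 13 x + 15 (mod 19) for (x, y) = (11, 11).
LHS: y^2 = 11^2 mod 19 = 7
RHS: x^3 + 13 x + 15 = 11^3 + 13*11 + 15 mod 19 = 7
LHS = RHS

Yes, on the curve


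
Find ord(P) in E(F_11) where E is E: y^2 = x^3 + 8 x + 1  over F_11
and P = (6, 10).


Compute successive multiples of P until we hit O:
  1P = (6, 10)
  2P = (8, 7)
  3P = (2, 6)
  4P = (4, 3)
  5P = (5, 10)
  6P = (0, 1)
  7P = (10, 6)
  8P = (7, 2)
  ... (continuing to 17P)
  17P = O

ord(P) = 17


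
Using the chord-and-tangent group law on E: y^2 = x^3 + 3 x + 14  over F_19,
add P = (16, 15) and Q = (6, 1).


P != Q, so use the chord formula.
s = (y2 - y1) / (x2 - x1) = (5) / (9) mod 19 = 9
x3 = s^2 - x1 - x2 mod 19 = 9^2 - 16 - 6 = 2
y3 = s (x1 - x3) - y1 mod 19 = 9 * (16 - 2) - 15 = 16

P + Q = (2, 16)


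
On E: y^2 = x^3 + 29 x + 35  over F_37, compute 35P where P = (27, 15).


k = 35 = 100011_2 (binary, LSB first: 110001)
Double-and-add from P = (27, 15):
  bit 0 = 1: acc = O + (27, 15) = (27, 15)
  bit 1 = 1: acc = (27, 15) + (9, 27) = (22, 31)
  bit 2 = 0: acc unchanged = (22, 31)
  bit 3 = 0: acc unchanged = (22, 31)
  bit 4 = 0: acc unchanged = (22, 31)
  bit 5 = 1: acc = (22, 31) + (33, 22) = (16, 28)

35P = (16, 28)


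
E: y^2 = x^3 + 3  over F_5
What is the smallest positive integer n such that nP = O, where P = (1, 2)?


Compute successive multiples of P until we hit O:
  1P = (1, 2)
  2P = (2, 1)
  3P = (3, 0)
  4P = (2, 4)
  5P = (1, 3)
  6P = O

ord(P) = 6


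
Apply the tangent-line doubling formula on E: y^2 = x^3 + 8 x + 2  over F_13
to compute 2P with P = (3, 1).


Doubling: s = (3 x1^2 + a) / (2 y1)
s = (3*3^2 + 8) / (2*1) mod 13 = 11
x3 = s^2 - 2 x1 mod 13 = 11^2 - 2*3 = 11
y3 = s (x1 - x3) - y1 mod 13 = 11 * (3 - 11) - 1 = 2

2P = (11, 2)


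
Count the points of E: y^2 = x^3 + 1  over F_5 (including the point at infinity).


For each x in F_5, count y with y^2 = x^3 + 0 x + 1 mod 5:
  x = 0: RHS = 1, y in [1, 4]  -> 2 point(s)
  x = 2: RHS = 4, y in [2, 3]  -> 2 point(s)
  x = 4: RHS = 0, y in [0]  -> 1 point(s)
Affine points: 5. Add the point at infinity: total = 6.

#E(F_5) = 6


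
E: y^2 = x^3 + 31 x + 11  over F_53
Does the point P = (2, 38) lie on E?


Check whether y^2 = x^3 + 31 x + 11 (mod 53) for (x, y) = (2, 38).
LHS: y^2 = 38^2 mod 53 = 13
RHS: x^3 + 31 x + 11 = 2^3 + 31*2 + 11 mod 53 = 28
LHS != RHS

No, not on the curve


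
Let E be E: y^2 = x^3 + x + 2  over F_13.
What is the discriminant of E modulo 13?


4 a^3 + 27 b^2 = 4*1^3 + 27*2^2 = 4 + 108 = 112
Delta = -16 * (112) = -1792
Delta mod 13 = 2

Delta = 2 (mod 13)


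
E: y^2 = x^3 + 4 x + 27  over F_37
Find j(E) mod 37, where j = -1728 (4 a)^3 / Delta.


Delta = -16(4 a^3 + 27 b^2) mod 37 = 27
-1728 * (4 a)^3 = -1728 * (4*4)^3 mod 37 = 27
j = 27 * 27^(-1) mod 37 = 1

j = 1 (mod 37)


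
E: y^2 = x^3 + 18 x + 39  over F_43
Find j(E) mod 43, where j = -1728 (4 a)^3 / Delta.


Delta = -16(4 a^3 + 27 b^2) mod 43 = 3
-1728 * (4 a)^3 = -1728 * (4*18)^3 mod 43 = 22
j = 22 * 3^(-1) mod 43 = 36

j = 36 (mod 43)


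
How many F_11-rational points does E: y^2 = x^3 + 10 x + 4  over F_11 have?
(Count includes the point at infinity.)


For each x in F_11, count y with y^2 = x^3 + 10 x + 4 mod 11:
  x = 0: RHS = 4, y in [2, 9]  -> 2 point(s)
  x = 1: RHS = 4, y in [2, 9]  -> 2 point(s)
  x = 4: RHS = 9, y in [3, 8]  -> 2 point(s)
  x = 5: RHS = 3, y in [5, 6]  -> 2 point(s)
  x = 6: RHS = 5, y in [4, 7]  -> 2 point(s)
  x = 9: RHS = 9, y in [3, 8]  -> 2 point(s)
  x = 10: RHS = 4, y in [2, 9]  -> 2 point(s)
Affine points: 14. Add the point at infinity: total = 15.

#E(F_11) = 15


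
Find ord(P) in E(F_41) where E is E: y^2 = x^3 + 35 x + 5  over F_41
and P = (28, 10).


Compute successive multiples of P until we hit O:
  1P = (28, 10)
  2P = (22, 5)
  3P = (27, 25)
  4P = (6, 29)
  5P = (8, 10)
  6P = (5, 31)
  7P = (31, 7)
  8P = (24, 27)
  ... (continuing to 26P)
  26P = O

ord(P) = 26


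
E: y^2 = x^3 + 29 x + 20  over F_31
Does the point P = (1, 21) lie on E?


Check whether y^2 = x^3 + 29 x + 20 (mod 31) for (x, y) = (1, 21).
LHS: y^2 = 21^2 mod 31 = 7
RHS: x^3 + 29 x + 20 = 1^3 + 29*1 + 20 mod 31 = 19
LHS != RHS

No, not on the curve


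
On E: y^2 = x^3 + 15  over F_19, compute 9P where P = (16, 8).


k = 9 = 1001_2 (binary, LSB first: 1001)
Double-and-add from P = (16, 8):
  bit 0 = 1: acc = O + (16, 8) = (16, 8)
  bit 1 = 0: acc unchanged = (16, 8)
  bit 2 = 0: acc unchanged = (16, 8)
  bit 3 = 1: acc = (16, 8) + (17, 11) = (14, 17)

9P = (14, 17)


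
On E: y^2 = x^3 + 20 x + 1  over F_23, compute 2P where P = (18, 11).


Doubling: s = (3 x1^2 + a) / (2 y1)
s = (3*18^2 + 20) / (2*11) mod 23 = 20
x3 = s^2 - 2 x1 mod 23 = 20^2 - 2*18 = 19
y3 = s (x1 - x3) - y1 mod 23 = 20 * (18 - 19) - 11 = 15

2P = (19, 15)


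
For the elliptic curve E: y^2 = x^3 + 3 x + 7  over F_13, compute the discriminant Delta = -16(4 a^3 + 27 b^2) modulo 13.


4 a^3 + 27 b^2 = 4*3^3 + 27*7^2 = 108 + 1323 = 1431
Delta = -16 * (1431) = -22896
Delta mod 13 = 10

Delta = 10 (mod 13)


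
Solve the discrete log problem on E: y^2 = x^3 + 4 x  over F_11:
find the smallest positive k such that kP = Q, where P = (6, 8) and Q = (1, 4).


Enumerate multiples of P until we hit Q = (1, 4):
  1P = (6, 8)
  2P = (4, 6)
  3P = (2, 7)
  4P = (1, 7)
  5P = (8, 7)
  6P = (0, 0)
  7P = (8, 4)
  8P = (1, 4)
Match found at i = 8.

k = 8


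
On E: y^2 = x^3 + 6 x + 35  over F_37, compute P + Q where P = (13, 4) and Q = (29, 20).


P != Q, so use the chord formula.
s = (y2 - y1) / (x2 - x1) = (16) / (16) mod 37 = 1
x3 = s^2 - x1 - x2 mod 37 = 1^2 - 13 - 29 = 33
y3 = s (x1 - x3) - y1 mod 37 = 1 * (13 - 33) - 4 = 13

P + Q = (33, 13)


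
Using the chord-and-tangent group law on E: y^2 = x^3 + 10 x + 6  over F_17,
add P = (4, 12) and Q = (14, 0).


P != Q, so use the chord formula.
s = (y2 - y1) / (x2 - x1) = (5) / (10) mod 17 = 9
x3 = s^2 - x1 - x2 mod 17 = 9^2 - 4 - 14 = 12
y3 = s (x1 - x3) - y1 mod 17 = 9 * (4 - 12) - 12 = 1

P + Q = (12, 1)


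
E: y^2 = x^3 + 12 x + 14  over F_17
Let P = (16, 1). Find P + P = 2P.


Doubling: s = (3 x1^2 + a) / (2 y1)
s = (3*16^2 + 12) / (2*1) mod 17 = 16
x3 = s^2 - 2 x1 mod 17 = 16^2 - 2*16 = 3
y3 = s (x1 - x3) - y1 mod 17 = 16 * (16 - 3) - 1 = 3

2P = (3, 3)


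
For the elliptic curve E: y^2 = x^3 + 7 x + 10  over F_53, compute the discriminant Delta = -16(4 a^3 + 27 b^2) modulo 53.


4 a^3 + 27 b^2 = 4*7^3 + 27*10^2 = 1372 + 2700 = 4072
Delta = -16 * (4072) = -65152
Delta mod 53 = 38

Delta = 38 (mod 53)


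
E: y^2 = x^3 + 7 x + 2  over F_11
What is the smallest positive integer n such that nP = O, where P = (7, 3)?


Compute successive multiples of P until we hit O:
  1P = (7, 3)
  2P = (8, 8)
  3P = (10, 4)
  4P = (10, 7)
  5P = (8, 3)
  6P = (7, 8)
  7P = O

ord(P) = 7


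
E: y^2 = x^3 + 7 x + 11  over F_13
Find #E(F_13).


For each x in F_13, count y with y^2 = x^3 + 7 x + 11 mod 13:
  x = 4: RHS = 12, y in [5, 8]  -> 2 point(s)
  x = 6: RHS = 9, y in [3, 10]  -> 2 point(s)
  x = 7: RHS = 0, y in [0]  -> 1 point(s)
  x = 9: RHS = 10, y in [6, 7]  -> 2 point(s)
  x = 12: RHS = 3, y in [4, 9]  -> 2 point(s)
Affine points: 9. Add the point at infinity: total = 10.

#E(F_13) = 10


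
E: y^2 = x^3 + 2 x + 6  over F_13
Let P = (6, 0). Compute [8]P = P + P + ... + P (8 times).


k = 8 = 1000_2 (binary, LSB first: 0001)
Double-and-add from P = (6, 0):
  bit 0 = 0: acc unchanged = O
  bit 1 = 0: acc unchanged = O
  bit 2 = 0: acc unchanged = O
  bit 3 = 1: acc = O + O = O

8P = O


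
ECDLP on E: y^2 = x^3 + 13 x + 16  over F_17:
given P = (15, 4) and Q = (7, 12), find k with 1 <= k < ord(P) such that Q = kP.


Enumerate multiples of P until we hit Q = (7, 12):
  1P = (15, 4)
  2P = (5, 6)
  3P = (12, 9)
  4P = (6, 15)
  5P = (4, 9)
  6P = (2, 4)
  7P = (0, 13)
  8P = (1, 8)
  9P = (16, 6)
  10P = (7, 12)
Match found at i = 10.

k = 10


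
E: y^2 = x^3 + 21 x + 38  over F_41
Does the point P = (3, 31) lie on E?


Check whether y^2 = x^3 + 21 x + 38 (mod 41) for (x, y) = (3, 31).
LHS: y^2 = 31^2 mod 41 = 18
RHS: x^3 + 21 x + 38 = 3^3 + 21*3 + 38 mod 41 = 5
LHS != RHS

No, not on the curve


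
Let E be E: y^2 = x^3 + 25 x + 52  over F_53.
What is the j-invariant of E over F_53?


Delta = -16(4 a^3 + 27 b^2) mod 53 = 49
-1728 * (4 a)^3 = -1728 * (4*25)^3 mod 53 = 22
j = 22 * 49^(-1) mod 53 = 21

j = 21 (mod 53)


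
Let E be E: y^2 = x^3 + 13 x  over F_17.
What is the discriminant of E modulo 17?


4 a^3 + 27 b^2 = 4*13^3 + 27*0^2 = 8788 + 0 = 8788
Delta = -16 * (8788) = -140608
Delta mod 17 = 16

Delta = 16 (mod 17)


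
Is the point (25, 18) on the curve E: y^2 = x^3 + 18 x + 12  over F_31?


Check whether y^2 = x^3 + 18 x + 12 (mod 31) for (x, y) = (25, 18).
LHS: y^2 = 18^2 mod 31 = 14
RHS: x^3 + 18 x + 12 = 25^3 + 18*25 + 12 mod 31 = 29
LHS != RHS

No, not on the curve


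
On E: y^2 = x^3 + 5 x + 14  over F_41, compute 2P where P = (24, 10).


Doubling: s = (3 x1^2 + a) / (2 y1)
s = (3*24^2 + 5) / (2*10) mod 41 = 19
x3 = s^2 - 2 x1 mod 41 = 19^2 - 2*24 = 26
y3 = s (x1 - x3) - y1 mod 41 = 19 * (24 - 26) - 10 = 34

2P = (26, 34)


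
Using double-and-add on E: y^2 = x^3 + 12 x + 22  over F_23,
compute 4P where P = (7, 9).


k = 4 = 100_2 (binary, LSB first: 001)
Double-and-add from P = (7, 9):
  bit 0 = 0: acc unchanged = O
  bit 1 = 0: acc unchanged = O
  bit 2 = 1: acc = O + (13, 11) = (13, 11)

4P = (13, 11)


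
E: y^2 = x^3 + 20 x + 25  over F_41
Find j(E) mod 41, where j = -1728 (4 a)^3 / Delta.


Delta = -16(4 a^3 + 27 b^2) mod 41 = 34
-1728 * (4 a)^3 = -1728 * (4*20)^3 mod 41 = 7
j = 7 * 34^(-1) mod 41 = 40

j = 40 (mod 41)


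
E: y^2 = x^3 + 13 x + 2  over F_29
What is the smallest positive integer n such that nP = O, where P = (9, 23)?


Compute successive multiples of P until we hit O:
  1P = (9, 23)
  2P = (15, 18)
  3P = (21, 16)
  4P = (8, 3)
  5P = (6, 8)
  6P = (10, 1)
  7P = (1, 4)
  8P = (26, 20)
  ... (continuing to 27P)
  27P = O

ord(P) = 27
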